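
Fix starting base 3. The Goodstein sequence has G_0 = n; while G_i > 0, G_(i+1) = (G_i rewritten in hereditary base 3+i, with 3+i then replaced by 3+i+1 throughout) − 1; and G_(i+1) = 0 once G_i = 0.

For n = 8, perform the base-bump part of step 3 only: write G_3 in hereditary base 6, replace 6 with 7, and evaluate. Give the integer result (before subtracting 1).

12

[0] 8 ≡ 2·3 + 2 (base 3). Lift 4: 10. −1: 9.
[1] 9 ≡ 2·4 + 1 (base 4). Lift 5: 11. −1: 10.
[2] 10 ≡ 2·5 (base 5). Lift 6: 12. −1: 11.
[3] 11 ≡ 6 + 5 (base 6). Lift 7: 12. −1: 11.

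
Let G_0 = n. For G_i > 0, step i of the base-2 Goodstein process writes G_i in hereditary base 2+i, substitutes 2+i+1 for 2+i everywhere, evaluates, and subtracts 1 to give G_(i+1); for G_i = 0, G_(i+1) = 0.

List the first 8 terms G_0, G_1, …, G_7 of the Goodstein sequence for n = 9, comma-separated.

9, 81, 1023, 9842, 140743, 2471826, 50333399, 1162263921

G_0=9  [base 2] 2^(2 + 1) + 1  →[2↦3]→  3^(3 + 1) + 1 = 82  −1 ⇒ G_1=81
G_1=81  [base 3] 3^(3 + 1)  →[3↦4]→  4^(4 + 1) = 1024  −1 ⇒ G_2=1023
G_2=1023  [base 4] 3·4^4 + 3·4^3 + 3·4^2 + 3·4 + 3  →[4↦5]→  3·5^5 + 3·5^3 + 3·5^2 + 3·5 + 3 = 9843  −1 ⇒ G_3=9842
G_3=9842  [base 5] 3·5^5 + 3·5^3 + 3·5^2 + 3·5 + 2  →[5↦6]→  3·6^6 + 3·6^3 + 3·6^2 + 3·6 + 2 = 140744  −1 ⇒ G_4=140743
G_4=140743  [base 6] 3·6^6 + 3·6^3 + 3·6^2 + 3·6 + 1  →[6↦7]→  3·7^7 + 3·7^3 + 3·7^2 + 3·7 + 1 = 2471827  −1 ⇒ G_5=2471826
G_5=2471826  [base 7] 3·7^7 + 3·7^3 + 3·7^2 + 3·7  →[7↦8]→  3·8^8 + 3·8^3 + 3·8^2 + 3·8 = 50333400  −1 ⇒ G_6=50333399
G_6=50333399  [base 8] 3·8^8 + 3·8^3 + 3·8^2 + 2·8 + 7  →[8↦9]→  3·9^9 + 3·9^3 + 3·9^2 + 2·9 + 7 = 1162263922  −1 ⇒ G_7=1162263921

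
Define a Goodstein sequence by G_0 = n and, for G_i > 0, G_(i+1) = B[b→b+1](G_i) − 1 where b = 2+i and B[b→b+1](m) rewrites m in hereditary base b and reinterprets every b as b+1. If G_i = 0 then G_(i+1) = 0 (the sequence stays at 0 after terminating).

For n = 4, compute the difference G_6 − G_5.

30

step 0: 4 = 2^2; sub 3 for 2: 3^3; = 27; G_1 = 27−1 = 26
step 1: 26 = 2·3^2 + 2·3 + 2; sub 4 for 3: 2·4^2 + 2·4 + 2; = 42; G_2 = 42−1 = 41
step 2: 41 = 2·4^2 + 2·4 + 1; sub 5 for 4: 2·5^2 + 2·5 + 1; = 61; G_3 = 61−1 = 60
step 3: 60 = 2·5^2 + 2·5; sub 6 for 5: 2·6^2 + 2·6; = 84; G_4 = 84−1 = 83
step 4: 83 = 2·6^2 + 6 + 5; sub 7 for 6: 2·7^2 + 7 + 5; = 110; G_5 = 110−1 = 109
step 5: 109 = 2·7^2 + 7 + 4; sub 8 for 7: 2·8^2 + 8 + 4; = 140; G_6 = 140−1 = 139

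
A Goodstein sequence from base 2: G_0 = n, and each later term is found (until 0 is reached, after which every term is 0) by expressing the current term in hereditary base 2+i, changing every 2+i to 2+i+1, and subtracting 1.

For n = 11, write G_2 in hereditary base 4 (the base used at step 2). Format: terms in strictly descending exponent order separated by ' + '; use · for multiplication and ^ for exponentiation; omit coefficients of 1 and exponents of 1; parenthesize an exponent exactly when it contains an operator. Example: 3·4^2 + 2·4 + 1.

base 2: 11 = 2^(2 + 1) + 2 + 1; at 3: 3^(3 + 1) + 3 + 1 = 85; next = 84
base 3: 84 = 3^(3 + 1) + 3; at 4: 4^(4 + 1) + 4 = 1028; next = 1027
base 4: 1027 = 4^(4 + 1) + 3; at 5: 5^(5 + 1) + 3 = 15628; next = 15627

4^(4 + 1) + 3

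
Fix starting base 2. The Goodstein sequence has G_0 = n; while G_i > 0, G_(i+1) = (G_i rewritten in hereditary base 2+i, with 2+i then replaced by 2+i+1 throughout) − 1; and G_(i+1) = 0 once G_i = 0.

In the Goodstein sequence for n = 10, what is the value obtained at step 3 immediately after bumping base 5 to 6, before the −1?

(0) 10|_2 = 2^(2 + 1) + 2 ↦ 3^(3 + 1) + 3|_3 = 84 ⇒ 83
(1) 83|_3 = 3^(3 + 1) + 2 ↦ 4^(4 + 1) + 2|_4 = 1026 ⇒ 1025
(2) 1025|_4 = 4^(4 + 1) + 1 ↦ 5^(5 + 1) + 1|_5 = 15626 ⇒ 15625
(3) 15625|_5 = 5^(5 + 1) ↦ 6^(6 + 1)|_6 = 279936 ⇒ 279935

279936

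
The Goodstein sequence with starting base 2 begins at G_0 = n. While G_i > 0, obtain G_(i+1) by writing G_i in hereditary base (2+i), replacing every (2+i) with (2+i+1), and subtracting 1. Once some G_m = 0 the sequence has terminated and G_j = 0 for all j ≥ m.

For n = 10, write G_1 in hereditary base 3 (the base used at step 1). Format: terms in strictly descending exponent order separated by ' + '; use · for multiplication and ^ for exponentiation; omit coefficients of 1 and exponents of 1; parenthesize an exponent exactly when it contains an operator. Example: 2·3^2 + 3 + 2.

3^(3 + 1) + 2

base 2: 10 = 2^(2 + 1) + 2; at 3: 3^(3 + 1) + 3 = 84; next = 83
base 3: 83 = 3^(3 + 1) + 2; at 4: 4^(4 + 1) + 2 = 1026; next = 1025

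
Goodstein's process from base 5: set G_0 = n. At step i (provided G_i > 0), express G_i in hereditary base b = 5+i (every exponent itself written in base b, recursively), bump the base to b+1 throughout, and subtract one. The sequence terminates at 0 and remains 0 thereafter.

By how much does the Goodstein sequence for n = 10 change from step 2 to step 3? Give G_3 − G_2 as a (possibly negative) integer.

10 —HB5→ 2·5 —bump→ 2·6 = 12 —(−1)→ 11
11 —HB6→ 6 + 5 —bump→ 7 + 5 = 12 —(−1)→ 11
11 —HB7→ 7 + 4 —bump→ 8 + 4 = 12 —(−1)→ 11

0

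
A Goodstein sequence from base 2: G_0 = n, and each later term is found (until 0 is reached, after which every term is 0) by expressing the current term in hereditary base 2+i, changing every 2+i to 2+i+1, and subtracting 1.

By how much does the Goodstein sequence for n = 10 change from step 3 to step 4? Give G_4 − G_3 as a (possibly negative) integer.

i=0: 10 = 2^(2 + 1) + 2 (b=2); 2→3: 3^(3 + 1) + 3 = 84; 84−1 = 83
i=1: 83 = 3^(3 + 1) + 2 (b=3); 3→4: 4^(4 + 1) + 2 = 1026; 1026−1 = 1025
i=2: 1025 = 4^(4 + 1) + 1 (b=4); 4→5: 5^(5 + 1) + 1 = 15626; 15626−1 = 15625
i=3: 15625 = 5^(5 + 1) (b=5); 5→6: 6^(6 + 1) = 279936; 279936−1 = 279935

264310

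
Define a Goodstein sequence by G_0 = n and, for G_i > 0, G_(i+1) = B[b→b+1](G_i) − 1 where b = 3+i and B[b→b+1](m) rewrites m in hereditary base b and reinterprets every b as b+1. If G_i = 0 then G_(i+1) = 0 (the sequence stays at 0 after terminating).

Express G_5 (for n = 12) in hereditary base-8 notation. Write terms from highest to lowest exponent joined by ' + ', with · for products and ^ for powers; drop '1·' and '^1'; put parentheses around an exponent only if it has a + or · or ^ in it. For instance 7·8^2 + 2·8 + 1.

i=0: 12 = 3^2 + 3 (b=3); 3→4: 4^2 + 4 = 20; 20−1 = 19
i=1: 19 = 4^2 + 3 (b=4); 4→5: 5^2 + 3 = 28; 28−1 = 27
i=2: 27 = 5^2 + 2 (b=5); 5→6: 6^2 + 2 = 38; 38−1 = 37
i=3: 37 = 6^2 + 1 (b=6); 6→7: 7^2 + 1 = 50; 50−1 = 49
i=4: 49 = 7^2 (b=7); 7→8: 8^2 = 64; 64−1 = 63

7·8 + 7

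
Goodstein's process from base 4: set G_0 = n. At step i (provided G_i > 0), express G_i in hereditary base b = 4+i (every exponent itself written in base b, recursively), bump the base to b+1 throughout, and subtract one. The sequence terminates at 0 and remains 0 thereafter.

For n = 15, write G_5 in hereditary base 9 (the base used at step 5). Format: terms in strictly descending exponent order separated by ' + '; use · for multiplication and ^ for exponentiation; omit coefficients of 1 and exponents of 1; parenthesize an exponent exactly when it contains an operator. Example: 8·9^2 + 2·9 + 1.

base 4: 15 = 3·4 + 3; at 5: 3·5 + 3 = 18; next = 17
base 5: 17 = 3·5 + 2; at 6: 3·6 + 2 = 20; next = 19
base 6: 19 = 3·6 + 1; at 7: 3·7 + 1 = 22; next = 21
base 7: 21 = 3·7; at 8: 3·8 = 24; next = 23
base 8: 23 = 2·8 + 7; at 9: 2·9 + 7 = 25; next = 24
base 9: 24 = 2·9 + 6; at 10: 2·10 + 6 = 26; next = 25

2·9 + 6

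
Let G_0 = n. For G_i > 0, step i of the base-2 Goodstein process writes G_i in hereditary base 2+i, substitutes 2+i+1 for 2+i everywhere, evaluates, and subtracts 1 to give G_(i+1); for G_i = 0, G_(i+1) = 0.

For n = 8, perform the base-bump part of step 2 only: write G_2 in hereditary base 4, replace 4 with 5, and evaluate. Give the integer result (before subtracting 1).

6311

G_0 = 8. HB_2(8) = 2^(2 + 1). Bump = 81. G_1 = 80.
G_1 = 80. HB_3(80) = 2·3^3 + 2·3^2 + 2·3 + 2. Bump = 554. G_2 = 553.
G_2 = 553. HB_4(553) = 2·4^4 + 2·4^2 + 2·4 + 1. Bump = 6311. G_3 = 6310.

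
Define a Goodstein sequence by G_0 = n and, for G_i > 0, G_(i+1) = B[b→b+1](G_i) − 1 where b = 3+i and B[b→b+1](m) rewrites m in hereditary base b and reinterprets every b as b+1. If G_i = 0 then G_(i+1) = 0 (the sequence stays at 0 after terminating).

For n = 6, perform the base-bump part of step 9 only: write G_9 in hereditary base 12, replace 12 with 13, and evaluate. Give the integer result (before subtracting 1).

6 —HB3→ 2·3 —bump→ 2·4 = 8 —(−1)→ 7
7 —HB4→ 4 + 3 —bump→ 5 + 3 = 8 —(−1)→ 7
7 —HB5→ 5 + 2 —bump→ 6 + 2 = 8 —(−1)→ 7
7 —HB6→ 6 + 1 —bump→ 7 + 1 = 8 —(−1)→ 7
7 —HB7→ 7 —bump→ 8 = 8 —(−1)→ 7
7 —HB8→ 7 —bump→ 7 = 7 —(−1)→ 6
6 —HB9→ 6 —bump→ 6 = 6 —(−1)→ 5
5 —HB10→ 5 —bump→ 5 = 5 —(−1)→ 4
4 —HB11→ 4 —bump→ 4 = 4 —(−1)→ 3

3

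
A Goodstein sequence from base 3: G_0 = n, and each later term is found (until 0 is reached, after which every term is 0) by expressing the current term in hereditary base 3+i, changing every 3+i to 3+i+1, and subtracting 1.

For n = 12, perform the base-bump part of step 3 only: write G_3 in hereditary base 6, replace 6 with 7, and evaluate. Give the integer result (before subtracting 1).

12 —HB3→ 3^2 + 3 —bump→ 4^2 + 4 = 20 —(−1)→ 19
19 —HB4→ 4^2 + 3 —bump→ 5^2 + 3 = 28 —(−1)→ 27
27 —HB5→ 5^2 + 2 —bump→ 6^2 + 2 = 38 —(−1)→ 37

50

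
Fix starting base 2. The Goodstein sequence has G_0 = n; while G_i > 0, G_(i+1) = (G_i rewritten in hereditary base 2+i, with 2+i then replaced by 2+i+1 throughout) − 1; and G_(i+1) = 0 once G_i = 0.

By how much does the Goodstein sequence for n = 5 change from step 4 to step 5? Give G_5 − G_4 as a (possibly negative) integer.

422

G_0 = 5. HB_2(5) = 2^2 + 1. Bump = 28. G_1 = 27.
G_1 = 27. HB_3(27) = 3^3. Bump = 256. G_2 = 255.
G_2 = 255. HB_4(255) = 3·4^3 + 3·4^2 + 3·4 + 3. Bump = 468. G_3 = 467.
G_3 = 467. HB_5(467) = 3·5^3 + 3·5^2 + 3·5 + 2. Bump = 776. G_4 = 775.
G_4 = 775. HB_6(775) = 3·6^3 + 3·6^2 + 3·6 + 1. Bump = 1198. G_5 = 1197.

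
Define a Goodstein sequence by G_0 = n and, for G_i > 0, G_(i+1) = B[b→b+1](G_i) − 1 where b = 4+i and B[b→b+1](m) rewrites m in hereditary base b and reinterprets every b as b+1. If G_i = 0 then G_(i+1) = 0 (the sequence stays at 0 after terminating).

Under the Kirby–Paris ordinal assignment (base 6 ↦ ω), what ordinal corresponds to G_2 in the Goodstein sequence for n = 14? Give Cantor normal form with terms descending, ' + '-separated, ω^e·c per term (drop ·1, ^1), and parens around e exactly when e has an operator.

14 —HB4→ 3·4 + 2 —bump→ 3·5 + 2 = 17 —(−1)→ 16
16 —HB5→ 3·5 + 1 —bump→ 3·6 + 1 = 19 —(−1)→ 18
18 —HB6→ 3·6 —bump→ 3·7 = 21 —(−1)→ 20

ω·3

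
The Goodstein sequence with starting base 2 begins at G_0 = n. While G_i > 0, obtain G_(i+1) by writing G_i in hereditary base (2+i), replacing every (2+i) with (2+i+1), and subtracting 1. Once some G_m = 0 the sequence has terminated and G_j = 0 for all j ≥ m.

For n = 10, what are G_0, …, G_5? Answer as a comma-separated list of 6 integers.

G_0=10  [base 2] 2^(2 + 1) + 2  →[2↦3]→  3^(3 + 1) + 3 = 84  −1 ⇒ G_1=83
G_1=83  [base 3] 3^(3 + 1) + 2  →[3↦4]→  4^(4 + 1) + 2 = 1026  −1 ⇒ G_2=1025
G_2=1025  [base 4] 4^(4 + 1) + 1  →[4↦5]→  5^(5 + 1) + 1 = 15626  −1 ⇒ G_3=15625
G_3=15625  [base 5] 5^(5 + 1)  →[5↦6]→  6^(6 + 1) = 279936  −1 ⇒ G_4=279935
G_4=279935  [base 6] 5·6^6 + 5·6^5 + 5·6^4 + 5·6^3 + 5·6^2 + 5·6 + 5  →[6↦7]→  5·7^7 + 5·7^5 + 5·7^4 + 5·7^3 + 5·7^2 + 5·7 + 5 = 4215755  −1 ⇒ G_5=4215754

10, 83, 1025, 15625, 279935, 4215754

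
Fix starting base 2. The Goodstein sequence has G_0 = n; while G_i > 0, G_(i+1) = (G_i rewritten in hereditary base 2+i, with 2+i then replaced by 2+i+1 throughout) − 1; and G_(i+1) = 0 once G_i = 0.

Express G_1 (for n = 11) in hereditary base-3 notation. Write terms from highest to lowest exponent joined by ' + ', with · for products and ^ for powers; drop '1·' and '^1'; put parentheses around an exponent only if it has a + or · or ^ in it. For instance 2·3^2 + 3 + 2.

3^(3 + 1) + 3

[0] 11 ≡ 2^(2 + 1) + 2 + 1 (base 2). Lift 3: 85. −1: 84.
[1] 84 ≡ 3^(3 + 1) + 3 (base 3). Lift 4: 1028. −1: 1027.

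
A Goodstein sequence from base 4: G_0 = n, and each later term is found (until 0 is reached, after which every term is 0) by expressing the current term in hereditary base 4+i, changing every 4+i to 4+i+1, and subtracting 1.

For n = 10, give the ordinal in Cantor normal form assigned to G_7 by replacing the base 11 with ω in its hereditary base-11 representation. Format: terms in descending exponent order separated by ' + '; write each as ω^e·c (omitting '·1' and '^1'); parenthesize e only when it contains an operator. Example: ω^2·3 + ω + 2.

i=0: 10 = 2·4 + 2 (b=4); 4→5: 2·5 + 2 = 12; 12−1 = 11
i=1: 11 = 2·5 + 1 (b=5); 5→6: 2·6 + 1 = 13; 13−1 = 12
i=2: 12 = 2·6 (b=6); 6→7: 2·7 = 14; 14−1 = 13
i=3: 13 = 7 + 6 (b=7); 7→8: 8 + 6 = 14; 14−1 = 13
i=4: 13 = 8 + 5 (b=8); 8→9: 9 + 5 = 14; 14−1 = 13
i=5: 13 = 9 + 4 (b=9); 9→10: 10 + 4 = 14; 14−1 = 13
i=6: 13 = 10 + 3 (b=10); 10→11: 11 + 3 = 14; 14−1 = 13
i=7: 13 = 11 + 2 (b=11); 11→12: 12 + 2 = 14; 14−1 = 13

ω + 2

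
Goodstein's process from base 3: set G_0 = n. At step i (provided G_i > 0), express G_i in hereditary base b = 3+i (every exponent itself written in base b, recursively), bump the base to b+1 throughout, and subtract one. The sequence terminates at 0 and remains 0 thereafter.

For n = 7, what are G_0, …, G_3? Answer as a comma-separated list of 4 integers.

7, 8, 9, 9

G_0 = 7. HB_3(7) = 2·3 + 1. Bump = 9. G_1 = 8.
G_1 = 8. HB_4(8) = 2·4. Bump = 10. G_2 = 9.
G_2 = 9. HB_5(9) = 5 + 4. Bump = 10. G_3 = 9.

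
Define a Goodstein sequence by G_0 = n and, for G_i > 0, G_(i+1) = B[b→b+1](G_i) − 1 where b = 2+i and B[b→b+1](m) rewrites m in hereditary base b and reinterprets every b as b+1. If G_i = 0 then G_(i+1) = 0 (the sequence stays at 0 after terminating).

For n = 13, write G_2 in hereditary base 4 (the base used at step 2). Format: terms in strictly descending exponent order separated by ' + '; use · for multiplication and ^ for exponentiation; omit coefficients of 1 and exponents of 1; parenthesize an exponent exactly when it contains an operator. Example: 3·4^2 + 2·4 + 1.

13 —HB2→ 2^(2 + 1) + 2^2 + 1 —bump→ 3^(3 + 1) + 3^3 + 1 = 109 —(−1)→ 108
108 —HB3→ 3^(3 + 1) + 3^3 —bump→ 4^(4 + 1) + 4^4 = 1280 —(−1)→ 1279
1279 —HB4→ 4^(4 + 1) + 3·4^3 + 3·4^2 + 3·4 + 3 —bump→ 5^(5 + 1) + 3·5^3 + 3·5^2 + 3·5 + 3 = 16093 —(−1)→ 16092

4^(4 + 1) + 3·4^3 + 3·4^2 + 3·4 + 3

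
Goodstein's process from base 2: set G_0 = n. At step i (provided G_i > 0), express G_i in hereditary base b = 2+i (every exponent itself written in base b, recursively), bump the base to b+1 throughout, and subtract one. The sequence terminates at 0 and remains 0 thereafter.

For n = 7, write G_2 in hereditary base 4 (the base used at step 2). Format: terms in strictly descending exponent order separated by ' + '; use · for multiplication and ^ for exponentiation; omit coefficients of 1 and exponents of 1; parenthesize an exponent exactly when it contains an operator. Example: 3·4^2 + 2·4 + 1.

7 —HB2→ 2^2 + 2 + 1 —bump→ 3^3 + 3 + 1 = 31 —(−1)→ 30
30 —HB3→ 3^3 + 3 —bump→ 4^4 + 4 = 260 —(−1)→ 259
259 —HB4→ 4^4 + 3 —bump→ 5^5 + 3 = 3128 —(−1)→ 3127

4^4 + 3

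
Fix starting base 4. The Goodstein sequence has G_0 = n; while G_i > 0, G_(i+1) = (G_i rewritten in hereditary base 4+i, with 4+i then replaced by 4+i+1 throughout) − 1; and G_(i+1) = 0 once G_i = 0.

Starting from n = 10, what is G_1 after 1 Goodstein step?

(0) 10|_4 = 2·4 + 2 ↦ 2·5 + 2|_5 = 12 ⇒ 11
(1) 11|_5 = 2·5 + 1 ↦ 2·6 + 1|_6 = 13 ⇒ 12

11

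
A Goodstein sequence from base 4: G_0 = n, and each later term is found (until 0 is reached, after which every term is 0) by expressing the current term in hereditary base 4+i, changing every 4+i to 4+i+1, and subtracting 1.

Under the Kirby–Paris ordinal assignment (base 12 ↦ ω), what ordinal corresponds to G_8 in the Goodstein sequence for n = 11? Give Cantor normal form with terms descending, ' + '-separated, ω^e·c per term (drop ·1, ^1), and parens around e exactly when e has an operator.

ω + 3

11 —HB4→ 2·4 + 3 —bump→ 2·5 + 3 = 13 —(−1)→ 12
12 —HB5→ 2·5 + 2 —bump→ 2·6 + 2 = 14 —(−1)→ 13
13 —HB6→ 2·6 + 1 —bump→ 2·7 + 1 = 15 —(−1)→ 14
14 —HB7→ 2·7 —bump→ 2·8 = 16 —(−1)→ 15
15 —HB8→ 8 + 7 —bump→ 9 + 7 = 16 —(−1)→ 15
15 —HB9→ 9 + 6 —bump→ 10 + 6 = 16 —(−1)→ 15
15 —HB10→ 10 + 5 —bump→ 11 + 5 = 16 —(−1)→ 15
15 —HB11→ 11 + 4 —bump→ 12 + 4 = 16 —(−1)→ 15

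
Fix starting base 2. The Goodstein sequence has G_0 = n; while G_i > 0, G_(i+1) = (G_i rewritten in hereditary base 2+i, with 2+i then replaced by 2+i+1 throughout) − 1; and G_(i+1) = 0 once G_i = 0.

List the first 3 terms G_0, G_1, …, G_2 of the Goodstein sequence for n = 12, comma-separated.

12, 107, 1065

G_0 = 12. HB_2(12) = 2^(2 + 1) + 2^2. Bump = 108. G_1 = 107.
G_1 = 107. HB_3(107) = 3^(3 + 1) + 2·3^2 + 2·3 + 2. Bump = 1066. G_2 = 1065.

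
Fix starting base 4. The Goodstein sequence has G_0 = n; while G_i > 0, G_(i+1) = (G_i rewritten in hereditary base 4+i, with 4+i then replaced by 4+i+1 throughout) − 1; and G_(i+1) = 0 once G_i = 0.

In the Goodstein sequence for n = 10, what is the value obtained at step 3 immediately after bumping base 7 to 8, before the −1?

14

G_0 = 10. HB_4(10) = 2·4 + 2. Bump = 12. G_1 = 11.
G_1 = 11. HB_5(11) = 2·5 + 1. Bump = 13. G_2 = 12.
G_2 = 12. HB_6(12) = 2·6. Bump = 14. G_3 = 13.
G_3 = 13. HB_7(13) = 7 + 6. Bump = 14. G_4 = 13.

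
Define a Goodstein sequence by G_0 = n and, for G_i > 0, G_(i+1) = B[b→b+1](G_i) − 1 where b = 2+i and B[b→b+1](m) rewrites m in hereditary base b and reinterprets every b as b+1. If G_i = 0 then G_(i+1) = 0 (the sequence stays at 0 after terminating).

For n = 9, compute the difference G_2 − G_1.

G_0 = 9. HB_2(9) = 2^(2 + 1) + 1. Bump = 82. G_1 = 81.
G_1 = 81. HB_3(81) = 3^(3 + 1). Bump = 1024. G_2 = 1023.

942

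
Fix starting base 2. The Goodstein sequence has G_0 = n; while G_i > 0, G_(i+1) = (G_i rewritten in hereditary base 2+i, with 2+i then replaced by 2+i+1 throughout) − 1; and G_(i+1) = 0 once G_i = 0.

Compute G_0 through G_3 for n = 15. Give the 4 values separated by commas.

step 0: 15 = 2^(2 + 1) + 2^2 + 2 + 1; sub 3 for 2: 3^(3 + 1) + 3^3 + 3 + 1; = 112; G_1 = 112−1 = 111
step 1: 111 = 3^(3 + 1) + 3^3 + 3; sub 4 for 3: 4^(4 + 1) + 4^4 + 4; = 1284; G_2 = 1284−1 = 1283
step 2: 1283 = 4^(4 + 1) + 4^4 + 3; sub 5 for 4: 5^(5 + 1) + 5^5 + 3; = 18753; G_3 = 18753−1 = 18752

15, 111, 1283, 18752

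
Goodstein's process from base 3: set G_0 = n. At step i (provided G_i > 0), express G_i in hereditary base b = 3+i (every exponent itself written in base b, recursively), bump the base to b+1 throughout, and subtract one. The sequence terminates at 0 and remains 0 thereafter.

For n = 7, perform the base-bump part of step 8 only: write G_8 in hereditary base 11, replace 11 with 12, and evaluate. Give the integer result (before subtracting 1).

G_0=7  [base 3] 2·3 + 1  →[3↦4]→  2·4 + 1 = 9  −1 ⇒ G_1=8
G_1=8  [base 4] 2·4  →[4↦5]→  2·5 = 10  −1 ⇒ G_2=9
G_2=9  [base 5] 5 + 4  →[5↦6]→  6 + 4 = 10  −1 ⇒ G_3=9
G_3=9  [base 6] 6 + 3  →[6↦7]→  7 + 3 = 10  −1 ⇒ G_4=9
G_4=9  [base 7] 7 + 2  →[7↦8]→  8 + 2 = 10  −1 ⇒ G_5=9
G_5=9  [base 8] 8 + 1  →[8↦9]→  9 + 1 = 10  −1 ⇒ G_6=9
G_6=9  [base 9] 9  →[9↦10]→  10 = 10  −1 ⇒ G_7=9
G_7=9  [base 10] 9  →[10↦11]→  9 = 9  −1 ⇒ G_8=8
G_8=8  [base 11] 8  →[11↦12]→  8 = 8  −1 ⇒ G_9=7

8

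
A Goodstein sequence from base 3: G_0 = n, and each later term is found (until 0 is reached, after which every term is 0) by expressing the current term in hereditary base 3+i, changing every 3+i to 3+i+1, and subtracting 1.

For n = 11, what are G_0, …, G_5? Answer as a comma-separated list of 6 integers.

11, 17, 25, 35, 39, 43

G_0=11  [base 3] 3^2 + 2  →[3↦4]→  4^2 + 2 = 18  −1 ⇒ G_1=17
G_1=17  [base 4] 4^2 + 1  →[4↦5]→  5^2 + 1 = 26  −1 ⇒ G_2=25
G_2=25  [base 5] 5^2  →[5↦6]→  6^2 = 36  −1 ⇒ G_3=35
G_3=35  [base 6] 5·6 + 5  →[6↦7]→  5·7 + 5 = 40  −1 ⇒ G_4=39
G_4=39  [base 7] 5·7 + 4  →[7↦8]→  5·8 + 4 = 44  −1 ⇒ G_5=43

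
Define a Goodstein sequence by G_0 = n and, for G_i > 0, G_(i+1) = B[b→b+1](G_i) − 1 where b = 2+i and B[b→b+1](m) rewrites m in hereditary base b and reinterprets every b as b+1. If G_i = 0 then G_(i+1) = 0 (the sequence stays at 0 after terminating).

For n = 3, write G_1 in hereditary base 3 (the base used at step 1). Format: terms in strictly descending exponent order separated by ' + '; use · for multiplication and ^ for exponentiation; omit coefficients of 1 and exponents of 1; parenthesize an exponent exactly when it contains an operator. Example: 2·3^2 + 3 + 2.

3

(0) 3|_2 = 2 + 1 ↦ 3 + 1|_3 = 4 ⇒ 3
(1) 3|_3 = 3 ↦ 4|_4 = 4 ⇒ 3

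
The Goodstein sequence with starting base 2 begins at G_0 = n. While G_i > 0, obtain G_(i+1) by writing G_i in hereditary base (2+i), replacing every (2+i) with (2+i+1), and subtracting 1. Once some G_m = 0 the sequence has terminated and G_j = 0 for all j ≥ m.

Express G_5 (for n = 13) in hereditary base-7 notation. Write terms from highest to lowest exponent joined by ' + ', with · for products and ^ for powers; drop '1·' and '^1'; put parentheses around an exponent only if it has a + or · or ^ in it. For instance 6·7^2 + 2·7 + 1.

7^(7 + 1) + 3·7^3 + 3·7^2 + 3·7

step 0: 13 = 2^(2 + 1) + 2^2 + 1; sub 3 for 2: 3^(3 + 1) + 3^3 + 1; = 109; G_1 = 109−1 = 108
step 1: 108 = 3^(3 + 1) + 3^3; sub 4 for 3: 4^(4 + 1) + 4^4; = 1280; G_2 = 1280−1 = 1279
step 2: 1279 = 4^(4 + 1) + 3·4^3 + 3·4^2 + 3·4 + 3; sub 5 for 4: 5^(5 + 1) + 3·5^3 + 3·5^2 + 3·5 + 3; = 16093; G_3 = 16093−1 = 16092
step 3: 16092 = 5^(5 + 1) + 3·5^3 + 3·5^2 + 3·5 + 2; sub 6 for 5: 6^(6 + 1) + 3·6^3 + 3·6^2 + 3·6 + 2; = 280712; G_4 = 280712−1 = 280711
step 4: 280711 = 6^(6 + 1) + 3·6^3 + 3·6^2 + 3·6 + 1; sub 7 for 6: 7^(7 + 1) + 3·7^3 + 3·7^2 + 3·7 + 1; = 5765999; G_5 = 5765999−1 = 5765998
step 5: 5765998 = 7^(7 + 1) + 3·7^3 + 3·7^2 + 3·7; sub 8 for 7: 8^(8 + 1) + 3·8^3 + 3·8^2 + 3·8; = 134219480; G_6 = 134219480−1 = 134219479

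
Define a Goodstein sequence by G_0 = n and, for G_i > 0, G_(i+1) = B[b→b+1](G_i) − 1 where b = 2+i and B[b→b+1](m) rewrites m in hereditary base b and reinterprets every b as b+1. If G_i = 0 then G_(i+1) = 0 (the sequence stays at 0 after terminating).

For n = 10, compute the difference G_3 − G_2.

G_0=10  [base 2] 2^(2 + 1) + 2  →[2↦3]→  3^(3 + 1) + 3 = 84  −1 ⇒ G_1=83
G_1=83  [base 3] 3^(3 + 1) + 2  →[3↦4]→  4^(4 + 1) + 2 = 1026  −1 ⇒ G_2=1025
G_2=1025  [base 4] 4^(4 + 1) + 1  →[4↦5]→  5^(5 + 1) + 1 = 15626  −1 ⇒ G_3=15625

14600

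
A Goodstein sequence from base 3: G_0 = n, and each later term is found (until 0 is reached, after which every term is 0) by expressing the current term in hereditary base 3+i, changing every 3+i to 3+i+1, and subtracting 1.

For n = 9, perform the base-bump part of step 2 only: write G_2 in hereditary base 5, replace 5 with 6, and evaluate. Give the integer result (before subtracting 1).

G_0=9  [base 3] 3^2  →[3↦4]→  4^2 = 16  −1 ⇒ G_1=15
G_1=15  [base 4] 3·4 + 3  →[4↦5]→  3·5 + 3 = 18  −1 ⇒ G_2=17
G_2=17  [base 5] 3·5 + 2  →[5↦6]→  3·6 + 2 = 20  −1 ⇒ G_3=19

20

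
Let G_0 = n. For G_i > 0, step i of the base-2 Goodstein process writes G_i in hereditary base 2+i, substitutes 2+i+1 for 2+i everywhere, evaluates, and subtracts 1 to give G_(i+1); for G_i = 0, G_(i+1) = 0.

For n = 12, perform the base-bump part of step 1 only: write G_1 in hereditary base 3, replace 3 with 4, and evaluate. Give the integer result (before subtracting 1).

[0] 12 ≡ 2^(2 + 1) + 2^2 (base 2). Lift 3: 108. −1: 107.
[1] 107 ≡ 3^(3 + 1) + 2·3^2 + 2·3 + 2 (base 3). Lift 4: 1066. −1: 1065.

1066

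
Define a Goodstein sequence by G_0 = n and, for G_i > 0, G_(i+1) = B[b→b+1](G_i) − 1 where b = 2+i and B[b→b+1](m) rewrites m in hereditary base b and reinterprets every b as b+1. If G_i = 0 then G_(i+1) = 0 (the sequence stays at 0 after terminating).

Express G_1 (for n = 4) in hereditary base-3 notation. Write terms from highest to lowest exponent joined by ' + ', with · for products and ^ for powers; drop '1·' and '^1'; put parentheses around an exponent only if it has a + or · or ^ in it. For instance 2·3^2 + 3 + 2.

2·3^2 + 2·3 + 2

[0] 4 ≡ 2^2 (base 2). Lift 3: 27. −1: 26.
[1] 26 ≡ 2·3^2 + 2·3 + 2 (base 3). Lift 4: 42. −1: 41.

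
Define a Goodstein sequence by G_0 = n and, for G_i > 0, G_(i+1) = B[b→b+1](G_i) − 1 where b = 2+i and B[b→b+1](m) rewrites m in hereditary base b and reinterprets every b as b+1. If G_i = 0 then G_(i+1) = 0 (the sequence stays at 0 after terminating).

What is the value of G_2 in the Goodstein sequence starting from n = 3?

base 2: 3 = 2 + 1; at 3: 3 + 1 = 4; next = 3
base 3: 3 = 3; at 4: 4 = 4; next = 3
base 4: 3 = 3; at 5: 3 = 3; next = 2

3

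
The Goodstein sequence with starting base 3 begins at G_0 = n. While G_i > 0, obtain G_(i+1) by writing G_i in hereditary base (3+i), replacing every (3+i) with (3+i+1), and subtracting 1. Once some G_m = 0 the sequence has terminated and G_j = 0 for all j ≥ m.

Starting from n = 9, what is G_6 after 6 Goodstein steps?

24

G_0 = 9. HB_3(9) = 3^2. Bump = 16. G_1 = 15.
G_1 = 15. HB_4(15) = 3·4 + 3. Bump = 18. G_2 = 17.
G_2 = 17. HB_5(17) = 3·5 + 2. Bump = 20. G_3 = 19.
G_3 = 19. HB_6(19) = 3·6 + 1. Bump = 22. G_4 = 21.
G_4 = 21. HB_7(21) = 3·7. Bump = 24. G_5 = 23.
G_5 = 23. HB_8(23) = 2·8 + 7. Bump = 25. G_6 = 24.
G_6 = 24. HB_9(24) = 2·9 + 6. Bump = 26. G_7 = 25.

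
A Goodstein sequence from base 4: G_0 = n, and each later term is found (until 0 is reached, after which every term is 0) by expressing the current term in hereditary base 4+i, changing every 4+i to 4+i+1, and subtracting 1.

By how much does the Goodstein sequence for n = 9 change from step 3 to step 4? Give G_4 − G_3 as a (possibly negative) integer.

i=0: 9 = 2·4 + 1 (b=4); 4→5: 2·5 + 1 = 11; 11−1 = 10
i=1: 10 = 2·5 (b=5); 5→6: 2·6 = 12; 12−1 = 11
i=2: 11 = 6 + 5 (b=6); 6→7: 7 + 5 = 12; 12−1 = 11
i=3: 11 = 7 + 4 (b=7); 7→8: 8 + 4 = 12; 12−1 = 11

0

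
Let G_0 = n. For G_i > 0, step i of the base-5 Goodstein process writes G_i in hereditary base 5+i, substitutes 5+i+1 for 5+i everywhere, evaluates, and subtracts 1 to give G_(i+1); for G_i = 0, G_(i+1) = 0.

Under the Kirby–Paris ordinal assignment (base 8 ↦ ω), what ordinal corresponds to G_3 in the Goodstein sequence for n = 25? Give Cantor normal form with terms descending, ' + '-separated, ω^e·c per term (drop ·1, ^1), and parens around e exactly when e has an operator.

base 5: 25 = 5^2; at 6: 6^2 = 36; next = 35
base 6: 35 = 5·6 + 5; at 7: 5·7 + 5 = 40; next = 39
base 7: 39 = 5·7 + 4; at 8: 5·8 + 4 = 44; next = 43
base 8: 43 = 5·8 + 3; at 9: 5·9 + 3 = 48; next = 47

ω·5 + 3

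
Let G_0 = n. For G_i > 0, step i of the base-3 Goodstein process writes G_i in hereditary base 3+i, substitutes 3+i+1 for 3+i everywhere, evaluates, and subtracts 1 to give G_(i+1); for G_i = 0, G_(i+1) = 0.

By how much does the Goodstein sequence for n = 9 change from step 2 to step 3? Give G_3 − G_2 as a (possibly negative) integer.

2

G_0 = 9. HB_3(9) = 3^2. Bump = 16. G_1 = 15.
G_1 = 15. HB_4(15) = 3·4 + 3. Bump = 18. G_2 = 17.
G_2 = 17. HB_5(17) = 3·5 + 2. Bump = 20. G_3 = 19.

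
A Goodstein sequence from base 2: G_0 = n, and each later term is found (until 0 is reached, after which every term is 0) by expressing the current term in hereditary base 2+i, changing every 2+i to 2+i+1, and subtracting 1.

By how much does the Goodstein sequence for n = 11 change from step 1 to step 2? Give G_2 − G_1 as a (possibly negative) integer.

i=0: 11 = 2^(2 + 1) + 2 + 1 (b=2); 2→3: 3^(3 + 1) + 3 + 1 = 85; 85−1 = 84
i=1: 84 = 3^(3 + 1) + 3 (b=3); 3→4: 4^(4 + 1) + 4 = 1028; 1028−1 = 1027

943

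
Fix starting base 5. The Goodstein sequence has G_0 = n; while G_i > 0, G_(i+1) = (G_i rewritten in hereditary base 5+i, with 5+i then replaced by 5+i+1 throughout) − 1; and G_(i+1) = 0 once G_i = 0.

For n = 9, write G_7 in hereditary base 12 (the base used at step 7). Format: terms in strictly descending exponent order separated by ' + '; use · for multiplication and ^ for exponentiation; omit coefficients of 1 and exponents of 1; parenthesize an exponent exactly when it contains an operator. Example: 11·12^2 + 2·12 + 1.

G_0=9  [base 5] 5 + 4  →[5↦6]→  6 + 4 = 10  −1 ⇒ G_1=9
G_1=9  [base 6] 6 + 3  →[6↦7]→  7 + 3 = 10  −1 ⇒ G_2=9
G_2=9  [base 7] 7 + 2  →[7↦8]→  8 + 2 = 10  −1 ⇒ G_3=9
G_3=9  [base 8] 8 + 1  →[8↦9]→  9 + 1 = 10  −1 ⇒ G_4=9
G_4=9  [base 9] 9  →[9↦10]→  10 = 10  −1 ⇒ G_5=9
G_5=9  [base 10] 9  →[10↦11]→  9 = 9  −1 ⇒ G_6=8
G_6=8  [base 11] 8  →[11↦12]→  8 = 8  −1 ⇒ G_7=7
G_7=7  [base 12] 7  →[12↦13]→  7 = 7  −1 ⇒ G_8=6

7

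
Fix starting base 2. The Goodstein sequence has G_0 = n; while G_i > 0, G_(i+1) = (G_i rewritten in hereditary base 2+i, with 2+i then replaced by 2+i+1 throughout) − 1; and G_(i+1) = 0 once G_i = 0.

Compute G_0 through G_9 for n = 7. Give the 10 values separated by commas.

7, 30, 259, 3127, 46657, 823543, 16777215, 37665879, 77777775, 150051213

[0] 7 ≡ 2^2 + 2 + 1 (base 2). Lift 3: 31. −1: 30.
[1] 30 ≡ 3^3 + 3 (base 3). Lift 4: 260. −1: 259.
[2] 259 ≡ 4^4 + 3 (base 4). Lift 5: 3128. −1: 3127.
[3] 3127 ≡ 5^5 + 2 (base 5). Lift 6: 46658. −1: 46657.
[4] 46657 ≡ 6^6 + 1 (base 6). Lift 7: 823544. −1: 823543.
[5] 823543 ≡ 7^7 (base 7). Lift 8: 16777216. −1: 16777215.
[6] 16777215 ≡ 7·8^7 + 7·8^6 + 7·8^5 + 7·8^4 + 7·8^3 + 7·8^2 + 7·8 + 7 (base 8). Lift 9: 37665880. −1: 37665879.
[7] 37665879 ≡ 7·9^7 + 7·9^6 + 7·9^5 + 7·9^4 + 7·9^3 + 7·9^2 + 7·9 + 6 (base 9). Lift 10: 77777776. −1: 77777775.
[8] 77777775 ≡ 7·10^7 + 7·10^6 + 7·10^5 + 7·10^4 + 7·10^3 + 7·10^2 + 7·10 + 5 (base 10). Lift 11: 150051214. −1: 150051213.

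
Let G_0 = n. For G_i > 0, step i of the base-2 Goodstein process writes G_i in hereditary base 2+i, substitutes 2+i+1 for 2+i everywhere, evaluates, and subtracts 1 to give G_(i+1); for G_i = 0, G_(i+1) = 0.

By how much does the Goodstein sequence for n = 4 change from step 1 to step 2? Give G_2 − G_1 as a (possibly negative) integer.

base 2: 4 = 2^2; at 3: 3^3 = 27; next = 26
base 3: 26 = 2·3^2 + 2·3 + 2; at 4: 2·4^2 + 2·4 + 2 = 42; next = 41

15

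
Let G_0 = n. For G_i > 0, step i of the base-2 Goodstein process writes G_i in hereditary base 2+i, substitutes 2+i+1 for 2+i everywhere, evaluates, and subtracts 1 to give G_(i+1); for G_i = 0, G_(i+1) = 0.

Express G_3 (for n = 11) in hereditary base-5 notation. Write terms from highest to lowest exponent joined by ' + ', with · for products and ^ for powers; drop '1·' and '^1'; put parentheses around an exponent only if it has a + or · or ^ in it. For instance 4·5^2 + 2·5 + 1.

G_0 = 11. HB_2(11) = 2^(2 + 1) + 2 + 1. Bump = 85. G_1 = 84.
G_1 = 84. HB_3(84) = 3^(3 + 1) + 3. Bump = 1028. G_2 = 1027.
G_2 = 1027. HB_4(1027) = 4^(4 + 1) + 3. Bump = 15628. G_3 = 15627.
G_3 = 15627. HB_5(15627) = 5^(5 + 1) + 2. Bump = 279938. G_4 = 279937.

5^(5 + 1) + 2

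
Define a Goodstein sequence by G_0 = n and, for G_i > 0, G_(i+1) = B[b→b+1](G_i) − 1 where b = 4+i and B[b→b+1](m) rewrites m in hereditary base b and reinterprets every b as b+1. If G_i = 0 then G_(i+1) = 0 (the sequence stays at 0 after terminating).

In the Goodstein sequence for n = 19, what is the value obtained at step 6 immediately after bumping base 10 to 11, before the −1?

G_0 = 19. HB_4(19) = 4^2 + 3. Bump = 28. G_1 = 27.
G_1 = 27. HB_5(27) = 5^2 + 2. Bump = 38. G_2 = 37.
G_2 = 37. HB_6(37) = 6^2 + 1. Bump = 50. G_3 = 49.
G_3 = 49. HB_7(49) = 7^2. Bump = 64. G_4 = 63.
G_4 = 63. HB_8(63) = 7·8 + 7. Bump = 70. G_5 = 69.
G_5 = 69. HB_9(69) = 7·9 + 6. Bump = 76. G_6 = 75.

82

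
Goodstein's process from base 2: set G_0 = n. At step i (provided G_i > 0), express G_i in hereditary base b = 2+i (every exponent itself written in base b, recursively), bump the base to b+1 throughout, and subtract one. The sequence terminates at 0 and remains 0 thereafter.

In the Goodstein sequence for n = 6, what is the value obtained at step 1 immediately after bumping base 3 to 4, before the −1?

258

(0) 6|_2 = 2^2 + 2 ↦ 3^3 + 3|_3 = 30 ⇒ 29
(1) 29|_3 = 3^3 + 2 ↦ 4^4 + 2|_4 = 258 ⇒ 257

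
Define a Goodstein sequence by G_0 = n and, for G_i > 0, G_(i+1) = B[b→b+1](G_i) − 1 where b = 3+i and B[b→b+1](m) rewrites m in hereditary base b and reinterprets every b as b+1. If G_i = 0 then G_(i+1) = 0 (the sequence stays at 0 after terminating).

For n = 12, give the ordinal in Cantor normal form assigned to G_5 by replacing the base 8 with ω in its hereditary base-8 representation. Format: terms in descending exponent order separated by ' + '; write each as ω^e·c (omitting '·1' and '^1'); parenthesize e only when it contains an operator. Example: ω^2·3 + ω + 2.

i=0: 12 = 3^2 + 3 (b=3); 3→4: 4^2 + 4 = 20; 20−1 = 19
i=1: 19 = 4^2 + 3 (b=4); 4→5: 5^2 + 3 = 28; 28−1 = 27
i=2: 27 = 5^2 + 2 (b=5); 5→6: 6^2 + 2 = 38; 38−1 = 37
i=3: 37 = 6^2 + 1 (b=6); 6→7: 7^2 + 1 = 50; 50−1 = 49
i=4: 49 = 7^2 (b=7); 7→8: 8^2 = 64; 64−1 = 63
i=5: 63 = 7·8 + 7 (b=8); 8→9: 7·9 + 7 = 70; 70−1 = 69

ω·7 + 7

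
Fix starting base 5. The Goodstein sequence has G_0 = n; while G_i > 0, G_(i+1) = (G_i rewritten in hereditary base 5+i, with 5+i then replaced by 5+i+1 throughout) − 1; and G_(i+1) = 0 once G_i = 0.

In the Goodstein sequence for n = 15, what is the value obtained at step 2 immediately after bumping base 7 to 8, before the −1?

20

[0] 15 ≡ 3·5 (base 5). Lift 6: 18. −1: 17.
[1] 17 ≡ 2·6 + 5 (base 6). Lift 7: 19. −1: 18.
[2] 18 ≡ 2·7 + 4 (base 7). Lift 8: 20. −1: 19.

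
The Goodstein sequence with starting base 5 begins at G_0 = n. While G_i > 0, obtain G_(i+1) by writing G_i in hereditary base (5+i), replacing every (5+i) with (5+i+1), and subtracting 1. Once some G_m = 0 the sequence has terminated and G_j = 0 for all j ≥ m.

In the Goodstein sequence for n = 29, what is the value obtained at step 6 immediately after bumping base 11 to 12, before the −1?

116

i=0: 29 = 5^2 + 4 (b=5); 5→6: 6^2 + 4 = 40; 40−1 = 39
i=1: 39 = 6^2 + 3 (b=6); 6→7: 7^2 + 3 = 52; 52−1 = 51
i=2: 51 = 7^2 + 2 (b=7); 7→8: 8^2 + 2 = 66; 66−1 = 65
i=3: 65 = 8^2 + 1 (b=8); 8→9: 9^2 + 1 = 82; 82−1 = 81
i=4: 81 = 9^2 (b=9); 9→10: 10^2 = 100; 100−1 = 99
i=5: 99 = 9·10 + 9 (b=10); 10→11: 9·11 + 9 = 108; 108−1 = 107
i=6: 107 = 9·11 + 8 (b=11); 11→12: 9·12 + 8 = 116; 116−1 = 115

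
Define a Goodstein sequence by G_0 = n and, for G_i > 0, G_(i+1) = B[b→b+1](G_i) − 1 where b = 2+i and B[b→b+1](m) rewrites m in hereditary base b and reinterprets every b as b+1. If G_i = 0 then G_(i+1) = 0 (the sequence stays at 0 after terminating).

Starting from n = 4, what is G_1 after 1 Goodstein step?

26

base 2: 4 = 2^2; at 3: 3^3 = 27; next = 26
base 3: 26 = 2·3^2 + 2·3 + 2; at 4: 2·4^2 + 2·4 + 2 = 42; next = 41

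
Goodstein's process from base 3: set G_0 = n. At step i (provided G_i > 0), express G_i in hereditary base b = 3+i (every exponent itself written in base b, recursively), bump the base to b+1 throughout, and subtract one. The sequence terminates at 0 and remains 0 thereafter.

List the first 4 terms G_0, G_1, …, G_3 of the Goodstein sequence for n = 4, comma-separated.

4, 4, 4, 3

[0] 4 ≡ 3 + 1 (base 3). Lift 4: 5. −1: 4.
[1] 4 ≡ 4 (base 4). Lift 5: 5. −1: 4.
[2] 4 ≡ 4 (base 5). Lift 6: 4. −1: 3.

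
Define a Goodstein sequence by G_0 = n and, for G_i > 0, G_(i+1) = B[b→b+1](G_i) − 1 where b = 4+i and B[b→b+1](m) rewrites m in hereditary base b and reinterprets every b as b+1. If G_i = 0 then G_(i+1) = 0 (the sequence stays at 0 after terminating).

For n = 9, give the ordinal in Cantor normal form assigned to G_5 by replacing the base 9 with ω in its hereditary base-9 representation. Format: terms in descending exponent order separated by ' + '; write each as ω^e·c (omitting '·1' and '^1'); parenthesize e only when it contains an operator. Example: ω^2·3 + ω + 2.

base 4: 9 = 2·4 + 1; at 5: 2·5 + 1 = 11; next = 10
base 5: 10 = 2·5; at 6: 2·6 = 12; next = 11
base 6: 11 = 6 + 5; at 7: 7 + 5 = 12; next = 11
base 7: 11 = 7 + 4; at 8: 8 + 4 = 12; next = 11
base 8: 11 = 8 + 3; at 9: 9 + 3 = 12; next = 11
base 9: 11 = 9 + 2; at 10: 10 + 2 = 12; next = 11

ω + 2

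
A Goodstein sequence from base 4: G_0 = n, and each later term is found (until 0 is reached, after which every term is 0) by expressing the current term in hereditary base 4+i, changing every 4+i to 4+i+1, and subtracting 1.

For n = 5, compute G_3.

G_0 = 5. HB_4(5) = 4 + 1. Bump = 6. G_1 = 5.
G_1 = 5. HB_5(5) = 5. Bump = 6. G_2 = 5.
G_2 = 5. HB_6(5) = 5. Bump = 5. G_3 = 4.
G_3 = 4. HB_7(4) = 4. Bump = 4. G_4 = 3.

4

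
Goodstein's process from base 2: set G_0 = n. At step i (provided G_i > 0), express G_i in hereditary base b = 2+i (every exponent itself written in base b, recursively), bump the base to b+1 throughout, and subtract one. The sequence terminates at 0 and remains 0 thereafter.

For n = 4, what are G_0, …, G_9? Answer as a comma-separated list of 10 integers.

4, 26, 41, 60, 83, 109, 139, 173, 211, 253

4 —HB2→ 2^2 —bump→ 3^3 = 27 —(−1)→ 26
26 —HB3→ 2·3^2 + 2·3 + 2 —bump→ 2·4^2 + 2·4 + 2 = 42 —(−1)→ 41
41 —HB4→ 2·4^2 + 2·4 + 1 —bump→ 2·5^2 + 2·5 + 1 = 61 —(−1)→ 60
60 —HB5→ 2·5^2 + 2·5 —bump→ 2·6^2 + 2·6 = 84 —(−1)→ 83
83 —HB6→ 2·6^2 + 6 + 5 —bump→ 2·7^2 + 7 + 5 = 110 —(−1)→ 109
109 —HB7→ 2·7^2 + 7 + 4 —bump→ 2·8^2 + 8 + 4 = 140 —(−1)→ 139
139 —HB8→ 2·8^2 + 8 + 3 —bump→ 2·9^2 + 9 + 3 = 174 —(−1)→ 173
173 —HB9→ 2·9^2 + 9 + 2 —bump→ 2·10^2 + 10 + 2 = 212 —(−1)→ 211
211 —HB10→ 2·10^2 + 10 + 1 —bump→ 2·11^2 + 11 + 1 = 254 —(−1)→ 253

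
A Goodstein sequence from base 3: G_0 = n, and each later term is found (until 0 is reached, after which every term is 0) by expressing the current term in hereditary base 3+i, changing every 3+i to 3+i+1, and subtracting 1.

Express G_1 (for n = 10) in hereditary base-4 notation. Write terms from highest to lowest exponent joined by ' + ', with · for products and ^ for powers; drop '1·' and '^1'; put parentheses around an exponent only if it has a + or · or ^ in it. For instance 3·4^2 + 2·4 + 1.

4^2

step 0: 10 = 3^2 + 1; sub 4 for 3: 4^2 + 1; = 17; G_1 = 17−1 = 16
step 1: 16 = 4^2; sub 5 for 4: 5^2; = 25; G_2 = 25−1 = 24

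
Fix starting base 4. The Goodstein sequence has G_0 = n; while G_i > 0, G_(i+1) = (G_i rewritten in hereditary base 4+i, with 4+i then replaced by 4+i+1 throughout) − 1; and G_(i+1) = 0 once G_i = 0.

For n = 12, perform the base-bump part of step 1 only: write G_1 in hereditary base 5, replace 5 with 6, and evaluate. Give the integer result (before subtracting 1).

16

12 —HB4→ 3·4 —bump→ 3·5 = 15 —(−1)→ 14
14 —HB5→ 2·5 + 4 —bump→ 2·6 + 4 = 16 —(−1)→ 15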